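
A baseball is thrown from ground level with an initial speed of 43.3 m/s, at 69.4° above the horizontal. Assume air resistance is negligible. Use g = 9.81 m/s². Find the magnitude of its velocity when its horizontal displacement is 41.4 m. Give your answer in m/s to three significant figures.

20.6 m/s

Components: vₓ = 43.30 cos 69.4° = 15.23 m/s, v_y0 = 43.30 sin 69.4° = 40.53 m/s.
x = vₓ t ⇒ t = 41.4/15.23 = 2.717 s.
Vertical velocity there: v_y = v_y0 − g t = 40.53 − 9.81 × 2.717 = 13.87 m/s.
Speed: √(vₓ² + v_y²) = √(15.23² + 13.87²) = 20.60 m/s.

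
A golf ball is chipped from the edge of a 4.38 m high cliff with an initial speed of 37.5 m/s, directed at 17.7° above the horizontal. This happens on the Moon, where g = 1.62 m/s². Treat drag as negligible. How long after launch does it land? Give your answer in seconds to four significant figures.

Horizontal component vₓ = 37.50 cos 17.7° = 35.72 m/s; vertical v_y0 = 37.50 sin 17.7° = 11.40 m/s.
The projectile lands when y = 4.38 + (11.40) t − ½·1.62·t² = 0. Positive root: t = (11.40 + √(11.40² + 2·1.62·4.38)) / 1.62 = (11.40 + 12.01) / 1.62 = 14.45 s.

14.45 s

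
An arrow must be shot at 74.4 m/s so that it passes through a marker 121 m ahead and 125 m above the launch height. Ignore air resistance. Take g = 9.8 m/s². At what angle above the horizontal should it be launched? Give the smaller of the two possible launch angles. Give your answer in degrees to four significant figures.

53.05°

Trajectory: y = x tanθ − g x² (1 + tan²θ)/(2v₀²). With x = 121, y = 125, v₀ = 74.4, g = 9.80:
12.96 tan²θ − 121 tanθ + (138.0) = 0.
tanθ = [121 ± √(121² − 4 × 12.96 × (138.0))] / (2 × 12.96) = (121 ± 86.54) / 25.92, giving tanθ = 1.329 or 8.007.
θ = 53.05° or 82.88°; the smaller is 53.05°.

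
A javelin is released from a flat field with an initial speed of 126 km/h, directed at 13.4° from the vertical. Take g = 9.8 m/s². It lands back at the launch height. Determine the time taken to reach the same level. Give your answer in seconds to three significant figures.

6.95 s

Convert: 126 km/h = 126/3.6 = 35.00 m/s.
Components: vₓ = 35.00 sin 13.4° = 8.111 m/s, v_y0 = 35.00 cos 13.4° = 34.05 m/s.
It returns to y = 0 when t = 2 v_y0 / g = 2(34.05)/9.80 = 6.948 s.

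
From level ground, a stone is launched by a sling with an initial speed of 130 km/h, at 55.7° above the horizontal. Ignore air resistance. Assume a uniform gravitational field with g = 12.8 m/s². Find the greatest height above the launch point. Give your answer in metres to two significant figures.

35 m

Convert: 130 km/h = 130/3.6 = 36.11 m/s.
Horizontal component vₓ = 36.11 cos 55.7° = 20.35 m/s; vertical v_y0 = 36.11 sin 55.7° = 29.83 m/s.
Maximum height: H = v_y0² / (2g) = 29.83² / (2 × 12.8) = 34.76 m.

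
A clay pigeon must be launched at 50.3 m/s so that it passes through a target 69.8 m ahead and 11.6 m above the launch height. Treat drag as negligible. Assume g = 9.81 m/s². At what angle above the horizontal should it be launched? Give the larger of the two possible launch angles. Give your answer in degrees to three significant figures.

Trajectory: y = x tanθ − g x² (1 + tan²θ)/(2v₀²). With x = 69.8, y = 11.6, v₀ = 50.3, g = 9.81:
9.445 tan²θ − 69.8 tanθ + (21.05) = 0.
tanθ = [69.8 ± √(69.8² − 4 × 9.445 × (21.05))] / (2 × 9.445) = (69.8 ± 63.85) / 18.89, giving tanθ = 0.3149 or 7.075.
θ = 17.48° or 81.95°; the larger is 81.95°.

82.0°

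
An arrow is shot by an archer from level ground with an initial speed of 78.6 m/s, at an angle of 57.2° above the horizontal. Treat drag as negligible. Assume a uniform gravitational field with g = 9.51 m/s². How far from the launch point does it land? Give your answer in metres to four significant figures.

Components: vₓ = 78.60 cos 57.2° = 42.58 m/s, v_y0 = 78.60 sin 57.2° = 66.07 m/s.
Time aloft: T = 2 v_y0 / g = 2 × 66.07 / 9.51 = 13.89 s.
Range: R = vₓ T = 42.58 × 13.89 = 591.6 m.

591.6 m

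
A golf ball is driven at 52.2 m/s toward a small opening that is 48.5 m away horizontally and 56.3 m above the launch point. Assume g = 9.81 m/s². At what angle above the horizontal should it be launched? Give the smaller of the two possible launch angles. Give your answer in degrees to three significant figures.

Trajectory: y = x tanθ − g x² (1 + tan²θ)/(2v₀²). With x = 48.5, y = 56.3, v₀ = 52.2, g = 9.81:
4.234 tan²θ − 48.5 tanθ + (60.53) = 0.
tanθ = [48.5 ± √(48.5² − 4 × 4.234 × (60.53))] / (2 × 4.234) = (48.5 ± 36.43) / 8.469, giving tanθ = 1.426 or 10.03.
θ = 54.95° or 84.31°; the smaller is 54.95°.

55.0°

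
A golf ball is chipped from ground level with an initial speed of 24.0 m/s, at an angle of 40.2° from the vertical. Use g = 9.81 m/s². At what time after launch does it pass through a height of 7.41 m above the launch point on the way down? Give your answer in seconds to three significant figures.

3.28 s

vₓ = 24.00 sin 40.2° = 15.49 m/s; v_y0 = 24.00 cos 40.2° = 18.33 m/s.
Set y = v_y0 t − ½ g t² = 7.41: 4.905 t² − 18.33 t + 7.41 = 0.
Quadratic formula: t = (18.33 ± √190.65) / 9.81 = (18.33 ± 13.81) / 9.81 → t = 0.4611 s or 3.276 s.
The descending-branch root is 3.276 s.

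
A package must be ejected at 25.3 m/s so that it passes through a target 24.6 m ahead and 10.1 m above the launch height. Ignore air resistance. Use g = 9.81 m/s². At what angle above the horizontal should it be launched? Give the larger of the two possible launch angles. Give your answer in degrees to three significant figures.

77.8°

Trajectory: y = x tanθ − g x² (1 + tan²θ)/(2v₀²). With x = 24.6, y = 10.1, v₀ = 25.3, g = 9.81:
4.637 tan²θ − 24.6 tanθ + (14.74) = 0.
tanθ = [24.6 ± √(24.6² − 4 × 4.637 × (14.74))] / (2 × 4.637) = (24.6 ± 18.22) / 9.275, giving tanθ = 0.6884 or 4.616.
θ = 34.54° or 77.78°; the larger is 77.78°.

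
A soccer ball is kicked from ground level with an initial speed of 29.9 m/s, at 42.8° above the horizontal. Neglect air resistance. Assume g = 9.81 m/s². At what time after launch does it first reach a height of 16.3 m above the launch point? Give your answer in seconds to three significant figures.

Resolve: vₓ = 29.90 cos 42.8° = 21.94 m/s and v_y0 = 29.90 sin 42.8° = 20.32 m/s.
Height y(t) = 20.32 t − 4.905 t² = 16.3 gives 4.905 t² − 20.32 t + 16.3 = 0.
t = [20.32 ± √(20.32² − 2·9.81·16.3)] / 9.81 = (20.32 ± 9.639) / 9.81, so t = 1.088 s or t = 3.053 s.
The first (ascending) time is 1.088 s.

1.09 s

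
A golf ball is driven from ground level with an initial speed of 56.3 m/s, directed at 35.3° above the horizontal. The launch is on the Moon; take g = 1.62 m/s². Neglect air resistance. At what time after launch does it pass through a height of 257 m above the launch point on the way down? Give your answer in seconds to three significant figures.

29.4 s

vₓ = 56.30 cos 35.3° = 45.95 m/s; v_y0 = 56.30 sin 35.3° = 32.53 m/s.
Height y(t) = 32.53 t − 0.8100 t² = 257 gives 0.8100 t² − 32.53 t + 257 = 0.
t = [32.53 ± √(32.53² − 2·1.62·257)] / 1.62 = (32.53 ± 15.02) / 1.62, so t = 10.81 s or t = 29.36 s.
The descending-branch root is 29.36 s.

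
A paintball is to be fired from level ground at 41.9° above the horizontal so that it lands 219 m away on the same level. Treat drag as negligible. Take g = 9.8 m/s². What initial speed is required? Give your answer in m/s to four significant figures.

On level ground R = v₀² sin 2θ / g ⇒ v₀ = √(gR / sin 2θ).
v₀ = √(9.80 × 219 / sin 83.80°) = √(2146 / 0.9942) = √2158.8 = 46.46 m/s.

46.46 m/s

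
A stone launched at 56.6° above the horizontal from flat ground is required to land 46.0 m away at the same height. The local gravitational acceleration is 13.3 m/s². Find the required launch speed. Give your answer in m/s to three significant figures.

25.8 m/s

From R = (v₀² / g) sin 2θ: v₀ = √(gR / sin 2θ).
v₀ = √(13.3 × 46.0 / sin 113.2°) = √(611.8 / 0.9191) = √665.63 = 25.80 m/s.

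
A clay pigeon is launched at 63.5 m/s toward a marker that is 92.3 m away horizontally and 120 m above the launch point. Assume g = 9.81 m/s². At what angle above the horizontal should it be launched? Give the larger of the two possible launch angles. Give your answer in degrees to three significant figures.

Trajectory: y = x tanθ − g x² (1 + tan²θ)/(2v₀²). With x = 92.3, y = 120, v₀ = 63.5, g = 9.81:
10.36 tan²θ − 92.3 tanθ + (130.4) = 0.
tanθ = [92.3 ± √(92.3² − 4 × 10.36 × (130.4))] / (2 × 10.36) = (92.3 ± 55.82) / 20.73, giving tanθ = 1.760 or 7.146.
θ = 60.40° or 82.03°; the larger is 82.03°.

82.0°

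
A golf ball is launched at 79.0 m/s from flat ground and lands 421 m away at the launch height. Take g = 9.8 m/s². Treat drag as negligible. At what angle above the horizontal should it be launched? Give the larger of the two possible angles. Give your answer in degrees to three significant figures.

Level-ground range R = v₀² sin(2θ)/g ⇒ sin(2θ) = gR/v₀² = 9.80 × 421 / 79.0² = 0.6611.
2θ = 41.38° or 180° − 41.38° = 138.6°, so θ = 20.69° or 69.31°.
The larger angle is 69.31°.

69.3°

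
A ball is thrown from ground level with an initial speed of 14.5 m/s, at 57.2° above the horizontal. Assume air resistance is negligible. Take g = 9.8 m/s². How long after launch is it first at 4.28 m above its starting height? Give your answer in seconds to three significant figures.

Resolve: vₓ = 14.50 cos 57.2° = 7.855 m/s and v_y0 = 14.50 sin 57.2° = 12.19 m/s.
Height y(t) = 12.19 t − 4.900 t² = 4.28 gives 4.900 t² − 12.19 t + 4.28 = 0.
t = [12.19 ± √(12.19² − 2·9.80·4.28)] / 9.80 = (12.19 ± 8.041) / 9.80, so t = 0.4231 s or t = 2.064 s.
The first (ascending) time is 0.4231 s.

0.423 s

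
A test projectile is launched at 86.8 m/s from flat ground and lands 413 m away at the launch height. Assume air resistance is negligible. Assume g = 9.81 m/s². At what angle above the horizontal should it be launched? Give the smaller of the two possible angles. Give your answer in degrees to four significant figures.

16.27°

R = v₀² sin 2θ / g gives sin 2θ = gR/v₀² = 9.81·413/86.8² = 0.5377.
2θ = 32.53° or 180° − 32.53° = 147.5°, so θ = 16.27° or 73.73°.
The smaller angle is 16.27°.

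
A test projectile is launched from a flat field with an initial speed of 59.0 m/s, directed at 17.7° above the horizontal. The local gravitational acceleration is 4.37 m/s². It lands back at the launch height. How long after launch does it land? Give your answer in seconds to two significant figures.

8.2 s

Horizontal component vₓ = 59.00 cos 17.7° = 56.21 m/s; vertical v_y0 = 59.00 sin 17.7° = 17.94 m/s.
It returns to y = 0 when t = 2 v_y0 / g = 2(17.94)/4.37 = 8.210 s.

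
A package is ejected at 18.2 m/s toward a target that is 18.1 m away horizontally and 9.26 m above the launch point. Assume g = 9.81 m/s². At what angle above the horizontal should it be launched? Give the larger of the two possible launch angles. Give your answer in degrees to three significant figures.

Trajectory: y = x tanθ − g x² (1 + tan²θ)/(2v₀²). With x = 18.1, y = 9.26, v₀ = 18.2, g = 9.81:
4.851 tan²θ − 18.1 tanθ + (14.11) = 0.
tanθ = [18.1 ± √(18.1² − 4 × 4.851 × (14.11))] / (2 × 4.851) = (18.1 ± 7.334) / 9.702, giving tanθ = 1.110 or 2.621.
θ = 47.98° or 69.12°; the larger is 69.12°.

69.1°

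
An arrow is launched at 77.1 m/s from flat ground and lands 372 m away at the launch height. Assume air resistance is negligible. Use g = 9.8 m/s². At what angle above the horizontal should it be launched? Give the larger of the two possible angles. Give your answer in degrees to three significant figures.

Level-ground range R = v₀² sin(2θ)/g ⇒ sin(2θ) = gR/v₀² = 9.80 × 372 / 77.1² = 0.6133.
2θ = 37.83° or 180° − 37.83° = 142.2°, so θ = 18.91° or 71.09°.
The larger angle is 71.09°.

71.1°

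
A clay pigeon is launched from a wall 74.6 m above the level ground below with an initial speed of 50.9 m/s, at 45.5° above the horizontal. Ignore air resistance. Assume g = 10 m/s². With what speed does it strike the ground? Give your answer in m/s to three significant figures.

vₓ = 50.90 cos 45.5° = 35.68 m/s; v_y0 = 50.90 sin 45.5° = 36.30 m/s.
With up positive and y = 0 at the ground: y(t) = 74.6 + (36.30) t − 5.000 t². Setting y = 0 and taking the positive root: t = [36.30 + √(36.30² + 2·10.0·74.6)] / 10.0 = (36.30 + 53.01) / 10.0 = 8.931 s.
Vertical velocity at impact: v_y = v_y0 − g t = 36.30 − 10.0 × 8.931 = −53.01 m/s.
Speed: |v| = √(vₓ² + v_y²) = √(35.68² + 53.01²) = 63.90 m/s.

63.9 m/s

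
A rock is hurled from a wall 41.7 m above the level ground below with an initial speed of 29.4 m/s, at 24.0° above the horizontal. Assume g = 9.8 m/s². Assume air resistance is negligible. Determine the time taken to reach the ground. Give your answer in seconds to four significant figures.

4.382 s

Horizontal component vₓ = 29.40 cos 24.0° = 26.86 m/s; vertical v_y0 = 29.40 sin 24.0° = 11.96 m/s.
The projectile lands when y = 41.7 + (11.96) t − ½·9.80·t² = 0. Positive root: t = (11.96 + √(11.96² + 2·9.80·41.7)) / 9.80 = (11.96 + 30.99) / 9.80 = 4.382 s.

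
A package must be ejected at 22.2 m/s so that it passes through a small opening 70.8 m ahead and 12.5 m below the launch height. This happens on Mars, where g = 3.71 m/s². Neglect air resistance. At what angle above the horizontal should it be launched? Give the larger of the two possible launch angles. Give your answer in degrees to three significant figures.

74.7°

Trajectory: y = x tanθ − g x² (1 + tan²θ)/(2v₀²). With x = 70.8, y = −12.5, v₀ = 22.2, g = 3.71:
18.87 tan²θ − 70.8 tanθ + (6.367) = 0.
tanθ = [70.8 ± √(70.8² − 4 × 18.87 × (6.367))] / (2 × 18.87) = (70.8 ± 67.32) / 37.73, giving tanθ = 0.09220 or 3.660.
θ = 5.268° or 74.72°; the larger is 74.72°.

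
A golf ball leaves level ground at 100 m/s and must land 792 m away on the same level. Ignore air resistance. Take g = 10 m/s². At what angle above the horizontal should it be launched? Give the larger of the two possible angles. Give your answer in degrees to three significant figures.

63.8°

R = v₀² sin 2θ / g gives sin 2θ = gR/v₀² = 10.0·792/100² = 0.7920.
2θ = 52.37° or 180° − 52.37° = 127.6°, so θ = 26.19° or 63.81°.
The larger angle is 63.81°.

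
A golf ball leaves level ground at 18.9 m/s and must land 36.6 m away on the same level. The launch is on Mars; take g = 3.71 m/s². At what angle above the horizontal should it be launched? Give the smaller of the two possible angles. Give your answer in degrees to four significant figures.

From R = (v₀²/g) sin 2θ: sin 2θ = 3.71 × 36.6 / 357.21 = 0.3801.
2θ = 22.34° or 180° − 22.34° = 157.7°, so θ = 11.17° or 78.83°.
The smaller angle is 11.17°.

11.17°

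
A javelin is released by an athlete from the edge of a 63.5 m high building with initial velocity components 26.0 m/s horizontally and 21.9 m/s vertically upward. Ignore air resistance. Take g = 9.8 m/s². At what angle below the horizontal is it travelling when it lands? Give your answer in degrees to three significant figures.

57.9°

The projectile lands when y = 63.5 + (21.90) t − ½·9.80·t² = 0. Positive root: t = (21.90 + √(21.90² + 2·9.80·63.5)) / 9.80 = (21.90 + 41.52) / 9.80 = 6.472 s.
At impact: v_y = v_y0 − g t = −41.52 m/s; vₓ = 26.00 m/s.
Angle below horizontal: arctan(|v_y|/vₓ) = arctan(41.52/26.00) = 57.95°.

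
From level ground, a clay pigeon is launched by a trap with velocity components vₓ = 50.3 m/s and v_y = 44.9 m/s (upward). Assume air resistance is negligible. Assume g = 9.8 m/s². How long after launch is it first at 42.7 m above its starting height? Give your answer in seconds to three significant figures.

1.08 s

Set y = v_y0 t − ½ g t² = 42.7: 4.900 t² − 44.90 t + 42.7 = 0.
t = [44.90 ± √(44.90² − 2·9.80·42.7)] / 9.80 = (44.90 ± 34.34) / 9.80, so t = 1.078 s or t = 8.085 s.
The first (ascending) time is 1.078 s.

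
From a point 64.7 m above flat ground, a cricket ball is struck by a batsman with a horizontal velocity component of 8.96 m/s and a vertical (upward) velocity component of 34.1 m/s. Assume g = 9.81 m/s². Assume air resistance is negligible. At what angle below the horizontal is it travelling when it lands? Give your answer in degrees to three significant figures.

The projectile lands when y = 64.7 + (34.10) t − ½·9.81·t² = 0. Positive root: t = (34.10 + √(34.10² + 2·9.81·64.7)) / 9.81 = (34.10 + 49.32) / 9.81 = 8.503 s.
At impact: v_y = v_y0 − g t = −49.32 m/s; vₓ = 8.960 m/s.
Angle below horizontal: arctan(|v_y|/vₓ) = arctan(49.32/8.960) = 79.70°.

79.7°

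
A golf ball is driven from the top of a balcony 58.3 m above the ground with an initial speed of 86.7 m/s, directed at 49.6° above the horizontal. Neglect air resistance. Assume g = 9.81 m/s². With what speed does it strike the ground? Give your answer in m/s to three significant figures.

93.1 m/s

vₓ = 86.70 cos 49.6° = 56.19 m/s; v_y0 = 86.70 sin 49.6° = 66.03 m/s.
The projectile lands when y = 58.3 + (66.03) t − ½·9.81·t² = 0. Positive root: t = (66.03 + √(66.03² + 2·9.81·58.3)) / 9.81 = (66.03 + 74.18) / 9.81 = 14.29 s.
Vertical velocity at impact: v_y = v_y0 − g t = 66.03 − 9.81 × 14.29 = −74.18 m/s.
Speed: |v| = √(vₓ² + v_y²) = √(56.19² + 74.18²) = 93.06 m/s.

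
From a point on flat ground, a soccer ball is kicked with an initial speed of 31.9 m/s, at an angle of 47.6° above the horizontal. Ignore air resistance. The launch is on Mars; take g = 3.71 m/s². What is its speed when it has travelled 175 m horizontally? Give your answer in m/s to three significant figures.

Horizontal component vₓ = 31.90 cos 47.6° = 21.51 m/s; vertical v_y0 = 31.90 sin 47.6° = 23.56 m/s.
Time to reach x = 175 m: t = x/vₓ = 175/21.51 = 8.136 s.
Vertical velocity there: v_y = v_y0 − g t = 23.56 − 3.71 × 8.136 = −6.627 m/s.
Speed: √(vₓ² + v_y²) = √(21.51² + 6.627²) = 22.51 m/s.

22.5 m/s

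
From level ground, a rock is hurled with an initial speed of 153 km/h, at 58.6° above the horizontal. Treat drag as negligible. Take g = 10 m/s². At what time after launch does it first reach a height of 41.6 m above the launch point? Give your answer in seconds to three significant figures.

Convert: 153 km/h = 153/3.6 = 42.50 m/s.
vₓ = 42.50 cos 58.6° = 22.14 m/s; v_y0 = 42.50 sin 58.6° = 36.28 m/s.
Require v_y0 t − ½ g t² = 41.6, i.e. 5.000 t² − 36.28 t + 41.6 = 0.
t = [36.28 ± √(36.28² − 2·10.0·41.6)] / 10.0 = (36.28 ± 22.00) / 10.0, so t = 1.428 s or t = 5.827 s.
The first (ascending) time is 1.428 s.

1.43 s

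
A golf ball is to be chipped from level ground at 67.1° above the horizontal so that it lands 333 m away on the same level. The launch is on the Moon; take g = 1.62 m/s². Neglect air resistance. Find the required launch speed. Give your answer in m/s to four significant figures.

27.43 m/s

Level-ground range: R = v₀² sin(2θ)/g, so v₀ = √(gR / sin 2θ).
v₀ = √(1.62 × 333 / sin 134.2°) = √(539.5 / 0.7169) = √752.48 = 27.43 m/s.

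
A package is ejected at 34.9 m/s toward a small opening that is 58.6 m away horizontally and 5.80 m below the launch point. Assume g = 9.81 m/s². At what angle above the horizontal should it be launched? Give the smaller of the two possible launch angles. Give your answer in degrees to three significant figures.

Trajectory: y = x tanθ − g x² (1 + tan²θ)/(2v₀²). With x = 58.6, y = −5.80, v₀ = 34.9, g = 9.81:
13.83 tan²θ − 58.6 tanθ + (8.029) = 0.
tanθ = [58.6 ± √(58.6² − 4 × 13.83 × (8.029))] / (2 × 13.83) = (58.6 ± 54.68) / 27.66, giving tanθ = 0.1418 or 4.096.
θ = 8.068° or 76.28°; the smaller is 8.068°.

8.07°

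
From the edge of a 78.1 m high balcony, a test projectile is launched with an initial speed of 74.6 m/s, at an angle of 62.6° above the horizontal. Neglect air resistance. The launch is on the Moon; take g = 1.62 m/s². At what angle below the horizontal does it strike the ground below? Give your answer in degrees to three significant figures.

Components: vₓ = 74.60 cos 62.6° = 34.33 m/s, v_y0 = 74.60 sin 62.6° = 66.23 m/s.
The projectile lands when y = 78.1 + (66.23) t − ½·1.62·t² = 0. Positive root: t = (66.23 + √(66.23² + 2·1.62·78.1)) / 1.62 = (66.23 + 68.11) / 1.62 = 82.93 s.
At impact: v_y = v_y0 − g t = −68.11 m/s; vₓ = 34.33 m/s.
Angle below horizontal: arctan(|v_y|/vₓ) = arctan(68.11/34.33) = 63.25°.

63.3°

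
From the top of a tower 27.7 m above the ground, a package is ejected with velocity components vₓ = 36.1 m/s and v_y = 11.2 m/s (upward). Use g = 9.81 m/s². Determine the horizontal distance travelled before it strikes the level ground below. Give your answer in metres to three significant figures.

136 m

Vertical motion (up positive, ground at y = 0): 4.905 t² − (11.20) t − 27.7 = 0, so t = (11.20 + √(11.20² + 2·9.81·27.7)) / 9.81 = (11.20 + 25.86) / 9.81 = 3.778 s.
Horizontal distance: R = vₓ t = 36.10 × 3.778 = 136.4 m.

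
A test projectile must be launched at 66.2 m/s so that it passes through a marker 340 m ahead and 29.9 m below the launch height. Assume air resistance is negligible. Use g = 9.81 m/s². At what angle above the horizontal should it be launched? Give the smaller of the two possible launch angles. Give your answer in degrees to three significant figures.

18.5°

Trajectory: y = x tanθ − g x² (1 + tan²θ)/(2v₀²). With x = 340, y = −29.9, v₀ = 66.2, g = 9.81:
129.4 tan²θ − 340 tanθ + (99.48) = 0.
tanθ = [340 ± √(340² − 4 × 129.4 × (99.48))] / (2 × 129.4) = (340 ± 253.2) / 258.8, giving tanθ = 0.3354 or 2.292.
θ = 18.54° or 66.43°; the smaller is 18.54°.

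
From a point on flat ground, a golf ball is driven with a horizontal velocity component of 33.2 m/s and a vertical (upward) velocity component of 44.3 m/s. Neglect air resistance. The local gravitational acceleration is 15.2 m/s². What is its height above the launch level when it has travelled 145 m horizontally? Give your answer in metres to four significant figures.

48.51 m

At x = 145 m, t = x/vₓ = 145/33.20 = 4.367 s.
Height: y = v_y0 t − ½ g t² = 44.30 × 4.367 − 7.600 × 4.367² = 193.5 − 145.0 = 48.51 m.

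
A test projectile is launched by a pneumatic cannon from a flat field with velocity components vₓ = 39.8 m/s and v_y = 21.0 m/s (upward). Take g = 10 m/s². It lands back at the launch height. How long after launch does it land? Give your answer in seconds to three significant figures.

4.20 s

It returns to y = 0 when t = 2 v_y0 / g = 2(21.00)/10.0 = 4.200 s.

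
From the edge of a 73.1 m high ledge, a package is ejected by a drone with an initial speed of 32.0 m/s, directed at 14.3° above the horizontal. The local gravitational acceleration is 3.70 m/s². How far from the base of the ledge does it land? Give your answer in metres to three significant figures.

272 m

Resolve: vₓ = 32.00 cos 14.3° = 31.01 m/s and v_y0 = 32.00 sin 14.3° = 7.904 m/s.
With up positive and y = 0 at the ground: y(t) = 73.1 + (7.904) t − 1.850 t². Setting y = 0 and taking the positive root: t = [7.904 + √(7.904² + 2·3.70·73.1)] / 3.70 = (7.904 + 24.56) / 3.70 = 8.775 s.
Horizontal distance: R = vₓ t = 31.01 × 8.775 = 272.1 m.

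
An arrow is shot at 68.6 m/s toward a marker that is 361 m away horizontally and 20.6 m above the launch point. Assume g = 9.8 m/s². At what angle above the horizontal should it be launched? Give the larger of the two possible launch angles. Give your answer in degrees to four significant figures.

64.71°

Trajectory: y = x tanθ − g x² (1 + tan²θ)/(2v₀²). With x = 361, y = 20.6, v₀ = 68.6, g = 9.80:
135.7 tan²θ − 361 tanθ + (156.3) = 0.
tanθ = [361 ± √(361² − 4 × 135.7 × (156.3))] / (2 × 135.7) = (361 ± 213.3) / 271.4, giving tanθ = 0.5443 or 2.116.
θ = 28.56° or 64.71°; the larger is 64.71°.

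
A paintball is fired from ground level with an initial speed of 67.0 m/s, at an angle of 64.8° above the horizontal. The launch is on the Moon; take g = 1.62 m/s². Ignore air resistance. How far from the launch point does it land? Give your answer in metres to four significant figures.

2135 m

vₓ = 67.00 cos 64.8° = 28.53 m/s; v_y0 = 67.00 sin 64.8° = 60.62 m/s.
Time aloft: T = 2 v_y0 / g = 2 × 60.62 / 1.62 = 74.84 s.
Horizontal distance R = vₓ T = 28.53 × 74.84 = 2135 m.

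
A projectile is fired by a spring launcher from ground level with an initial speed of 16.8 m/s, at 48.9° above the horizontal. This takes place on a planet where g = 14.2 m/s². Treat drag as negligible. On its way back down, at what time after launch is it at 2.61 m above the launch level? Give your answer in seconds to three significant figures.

1.55 s

vₓ = 16.80 cos 48.9° = 11.04 m/s; v_y0 = 16.80 sin 48.9° = 12.66 m/s.
Require v_y0 t − ½ g t² = 2.61, i.e. 7.100 t² − 12.66 t + 2.61 = 0.
t = [12.66 ± √(12.66² − 2·14.2·2.61)] / 14.2 = (12.66 ± 9.282) / 14.2, so t = 0.2379 s or t = 1.545 s.
The descending-branch root is 1.545 s.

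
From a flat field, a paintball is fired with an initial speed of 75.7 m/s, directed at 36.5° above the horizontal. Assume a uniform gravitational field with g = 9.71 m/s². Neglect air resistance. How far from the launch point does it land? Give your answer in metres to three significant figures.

Horizontal component vₓ = 75.70 cos 36.5° = 60.85 m/s; vertical v_y0 = 75.70 sin 36.5° = 45.03 m/s.
Flight time T = 2 v_y0 / g = 9.275 s.
Horizontal distance R = vₓ T = 60.85 × 9.275 = 564.4 m.

564 m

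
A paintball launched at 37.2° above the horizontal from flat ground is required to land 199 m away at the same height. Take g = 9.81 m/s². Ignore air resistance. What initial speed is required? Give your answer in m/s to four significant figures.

From R = (v₀² / g) sin 2θ: v₀ = √(gR / sin 2θ).
v₀ = √(9.81 × 199 / sin 74.40°) = √(1952 / 0.9632) = √2026.9 = 45.02 m/s.

45.02 m/s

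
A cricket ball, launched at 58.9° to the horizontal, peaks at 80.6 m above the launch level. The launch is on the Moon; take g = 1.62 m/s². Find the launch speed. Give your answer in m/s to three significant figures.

18.9 m/s

At the peak v_y = 0, so v_y0 = √(2gH) = √(2 × 1.62 × 80.6) = 16.16 m/s.
v_y0 = v₀ sin θ ⇒ v₀ = 16.16 / sin 58.9° = 18.87 m/s.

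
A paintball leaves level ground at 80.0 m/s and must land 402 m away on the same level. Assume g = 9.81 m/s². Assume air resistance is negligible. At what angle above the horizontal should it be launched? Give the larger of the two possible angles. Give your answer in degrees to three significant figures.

R = v₀² sin 2θ / g gives sin 2θ = gR/v₀² = 9.81·402/80.0² = 0.6162.
2θ = 38.04° or 180° − 38.04° = 142.0°, so θ = 19.02° or 70.98°.
The larger angle is 70.98°.

71.0°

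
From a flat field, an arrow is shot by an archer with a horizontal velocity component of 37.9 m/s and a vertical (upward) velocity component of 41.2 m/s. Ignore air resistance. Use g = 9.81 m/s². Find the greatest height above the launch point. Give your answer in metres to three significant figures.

86.5 m

Peak height H = v_y0² / (2g) = 1697.4 / 19.62 = 86.52 m.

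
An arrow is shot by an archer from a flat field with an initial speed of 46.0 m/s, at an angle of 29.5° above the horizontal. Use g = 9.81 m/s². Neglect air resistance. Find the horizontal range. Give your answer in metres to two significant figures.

180 m

Components: vₓ = 46.00 cos 29.5° = 40.04 m/s, v_y0 = 46.00 sin 29.5° = 22.65 m/s.
Time aloft: T = 2 v_y0 / g = 2 × 22.65 / 9.81 = 4.618 s.
Horizontal distance R = vₓ T = 40.04 × 4.618 = 184.9 m.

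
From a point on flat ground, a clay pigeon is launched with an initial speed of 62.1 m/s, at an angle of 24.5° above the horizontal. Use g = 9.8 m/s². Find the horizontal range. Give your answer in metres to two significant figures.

Horizontal component vₓ = 62.10 cos 24.5° = 56.51 m/s; vertical v_y0 = 62.10 sin 24.5° = 25.75 m/s.
Flight time T = 2 v_y0 / g = 5.256 s.
Range: R = vₓ T = 56.51 × 5.256 = 297.0 m.

300 m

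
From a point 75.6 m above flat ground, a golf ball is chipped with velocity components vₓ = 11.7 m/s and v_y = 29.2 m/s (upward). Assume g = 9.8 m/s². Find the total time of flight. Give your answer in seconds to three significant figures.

7.91 s

Vertical motion (up positive, ground at y = 0): 4.900 t² − (29.20) t − 75.6 = 0, so t = (29.20 + √(29.20² + 2·9.80·75.6)) / 9.80 = (29.20 + 48.32) / 9.80 = 7.910 s.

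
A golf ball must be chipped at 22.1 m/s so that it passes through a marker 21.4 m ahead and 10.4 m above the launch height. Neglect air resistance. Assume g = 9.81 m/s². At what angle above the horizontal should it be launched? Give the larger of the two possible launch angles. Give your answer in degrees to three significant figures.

75.2°

Trajectory: y = x tanθ − g x² (1 + tan²θ)/(2v₀²). With x = 21.4, y = 10.4, v₀ = 22.1, g = 9.81:
4.599 tan²θ − 21.4 tanθ + (15.00) = 0.
tanθ = [21.4 ± √(21.4² − 4 × 4.599 × (15.00))] / (2 × 4.599) = (21.4 ± 13.49) / 9.198, giving tanθ = 0.8598 or 3.793.
θ = 40.69° or 75.23°; the larger is 75.23°.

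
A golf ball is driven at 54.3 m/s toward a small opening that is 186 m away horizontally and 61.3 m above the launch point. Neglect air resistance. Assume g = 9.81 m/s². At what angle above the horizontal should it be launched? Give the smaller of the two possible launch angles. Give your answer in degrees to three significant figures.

41.2°

Trajectory: y = x tanθ − g x² (1 + tan²θ)/(2v₀²). With x = 186, y = 61.3, v₀ = 54.3, g = 9.81:
57.55 tan²θ − 186 tanθ + (118.9) = 0.
tanθ = [186 ± √(186² − 4 × 57.55 × (118.9))] / (2 × 57.55) = (186 ± 85.06) / 115.1, giving tanθ = 0.8770 or 2.355.
θ = 41.25° or 66.99°; the smaller is 41.25°.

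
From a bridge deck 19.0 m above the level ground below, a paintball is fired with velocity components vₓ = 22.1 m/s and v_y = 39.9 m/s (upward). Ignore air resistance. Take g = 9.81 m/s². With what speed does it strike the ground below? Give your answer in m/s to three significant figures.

49.5 m/s

Vertical motion (up positive, ground at y = 0): 4.905 t² − (39.90) t − 19.0 = 0, so t = (39.90 + √(39.90² + 2·9.81·19.0)) / 9.81 = (39.90 + 44.33) / 9.81 = 8.586 s.
Vertical velocity at impact: v_y = v_y0 − g t = 39.90 − 9.81 × 8.586 = −44.33 m/s.
Speed: |v| = √(vₓ² + v_y²) = √(22.10² + 44.33²) = 49.53 m/s.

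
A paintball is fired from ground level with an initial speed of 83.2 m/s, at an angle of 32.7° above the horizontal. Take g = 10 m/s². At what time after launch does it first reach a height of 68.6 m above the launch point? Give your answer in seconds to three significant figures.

1.95 s

Horizontal component vₓ = 83.20 cos 32.7° = 70.01 m/s; vertical v_y0 = 83.20 sin 32.7° = 44.95 m/s.
Require v_y0 t − ½ g t² = 68.6, i.e. 5.000 t² − 44.95 t + 68.6 = 0.
t = [44.95 ± √(44.95² − 2·10.0·68.6)] / 10.0 = (44.95 ± 25.46) / 10.0, so t = 1.949 s or t = 7.041 s.
The first (ascending) time is 1.949 s.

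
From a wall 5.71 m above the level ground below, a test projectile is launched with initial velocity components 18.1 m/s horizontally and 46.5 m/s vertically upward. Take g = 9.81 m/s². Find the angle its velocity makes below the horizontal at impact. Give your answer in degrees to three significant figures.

69.2°

Vertical motion (up positive, ground at y = 0): 4.905 t² − (46.50) t − 5.71 = 0, so t = (46.50 + √(46.50² + 2·9.81·5.71)) / 9.81 = (46.50 + 47.69) / 9.81 = 9.601 s.
At impact: v_y = v_y0 − g t = −47.69 m/s; vₓ = 18.10 m/s.
Angle below horizontal: arctan(|v_y|/vₓ) = arctan(47.69/18.10) = 69.22°.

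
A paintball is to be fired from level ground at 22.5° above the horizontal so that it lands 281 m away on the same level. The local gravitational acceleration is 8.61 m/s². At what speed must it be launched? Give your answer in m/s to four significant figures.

From R = (v₀² / g) sin 2θ: v₀ = √(gR / sin 2θ).
v₀ = √(8.61 × 281 / sin 45.00°) = √(2419 / 0.7071) = √3421.6 = 58.49 m/s.

58.49 m/s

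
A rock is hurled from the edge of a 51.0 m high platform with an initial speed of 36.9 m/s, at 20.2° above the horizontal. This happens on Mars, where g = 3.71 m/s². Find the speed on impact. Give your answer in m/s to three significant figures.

41.7 m/s

vₓ = 36.90 cos 20.2° = 34.63 m/s; v_y0 = 36.90 sin 20.2° = 12.74 m/s.
The projectile lands when y = 51.0 + (12.74) t − ½·3.71·t² = 0. Positive root: t = (12.74 + √(12.74² + 2·3.71·51.0)) / 3.71 = (12.74 + 23.25) / 3.71 = 9.702 s.
Vertical velocity at impact: v_y = v_y0 − g t = 12.74 − 3.71 × 9.702 = −23.25 m/s.
Speed: |v| = √(vₓ² + v_y²) = √(34.63² + 23.25²) = 41.71 m/s.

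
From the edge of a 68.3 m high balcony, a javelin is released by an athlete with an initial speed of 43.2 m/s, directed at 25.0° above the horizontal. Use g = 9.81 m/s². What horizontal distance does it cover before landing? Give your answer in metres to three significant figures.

Resolve: vₓ = 43.20 cos 25.0° = 39.15 m/s and v_y0 = 43.20 sin 25.0° = 18.26 m/s.
With up positive and y = 0 at the ground: y(t) = 68.3 + (18.26) t − 4.905 t². Setting y = 0 and taking the positive root: t = [18.26 + √(18.26² + 2·9.81·68.3)] / 9.81 = (18.26 + 40.91) / 9.81 = 6.031 s.
Horizontal distance: R = vₓ t = 39.15 × 6.031 = 236.1 m.

236 m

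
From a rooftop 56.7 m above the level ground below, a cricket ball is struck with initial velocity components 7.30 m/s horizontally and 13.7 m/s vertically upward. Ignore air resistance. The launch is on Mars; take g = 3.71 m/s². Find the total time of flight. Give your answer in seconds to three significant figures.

10.3 s

With up positive and y = 0 at the ground: y(t) = 56.7 + (13.70) t − 1.855 t². Setting y = 0 and taking the positive root: t = [13.70 + √(13.70² + 2·3.71·56.7)] / 3.71 = (13.70 + 24.67) / 3.71 = 10.34 s.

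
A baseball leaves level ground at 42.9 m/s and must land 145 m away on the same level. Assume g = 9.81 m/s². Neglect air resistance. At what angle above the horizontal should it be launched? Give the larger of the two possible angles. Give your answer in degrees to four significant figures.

64.69°

From R = (v₀²/g) sin 2θ: sin 2θ = 9.81 × 145 / 1840.4 = 0.7729.
2θ = 50.61° or 180° − 50.61° = 129.4°, so θ = 25.31° or 64.69°.
The larger angle is 64.69°.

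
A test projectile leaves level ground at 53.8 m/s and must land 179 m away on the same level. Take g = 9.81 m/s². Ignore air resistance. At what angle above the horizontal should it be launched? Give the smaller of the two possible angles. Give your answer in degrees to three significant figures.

18.7°

R = v₀² sin 2θ / g gives sin 2θ = gR/v₀² = 9.81·179/53.8² = 0.6067.
2θ = 37.35° or 180° − 37.35° = 142.7°, so θ = 18.67° or 71.33°.
The smaller angle is 18.67°.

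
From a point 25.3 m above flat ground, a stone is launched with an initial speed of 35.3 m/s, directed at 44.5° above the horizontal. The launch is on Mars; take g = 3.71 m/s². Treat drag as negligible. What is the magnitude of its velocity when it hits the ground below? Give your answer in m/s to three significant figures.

Components: vₓ = 35.30 cos 44.5° = 25.18 m/s, v_y0 = 35.30 sin 44.5° = 24.74 m/s.
Vertical motion (up positive, ground at y = 0): 1.855 t² − (24.74) t − 25.3 = 0, so t = (24.74 + √(24.74² + 2·3.71·25.3)) / 3.71 = (24.74 + 28.28) / 3.71 = 14.29 s.
Vertical velocity at impact: v_y = v_y0 − g t = 24.74 − 3.71 × 14.29 = −28.28 m/s.
Speed: |v| = √(vₓ² + v_y²) = √(25.18² + 28.28²) = 37.87 m/s.

37.9 m/s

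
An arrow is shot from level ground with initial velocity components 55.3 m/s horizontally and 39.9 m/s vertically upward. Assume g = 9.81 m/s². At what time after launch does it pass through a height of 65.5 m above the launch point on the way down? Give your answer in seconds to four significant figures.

Height y(t) = 39.90 t − 4.905 t² = 65.5 gives 4.905 t² − 39.90 t + 65.5 = 0.
t = [39.90 ± √(39.90² − 2·9.81·65.5)] / 9.81 = (39.90 ± 17.52) / 9.81, so t = 2.281 s or t = 5.853 s.
The descending-branch root is 5.853 s.

5.853 s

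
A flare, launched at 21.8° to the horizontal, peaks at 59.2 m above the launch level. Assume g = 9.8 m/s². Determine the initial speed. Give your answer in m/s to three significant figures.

91.7 m/s

At the peak v_y = 0, so v_y0 = √(2gH) = √(2 × 9.80 × 59.2) = 34.06 m/s.
v_y0 = v₀ sin θ ⇒ v₀ = 34.06 / sin 21.8° = 91.72 m/s.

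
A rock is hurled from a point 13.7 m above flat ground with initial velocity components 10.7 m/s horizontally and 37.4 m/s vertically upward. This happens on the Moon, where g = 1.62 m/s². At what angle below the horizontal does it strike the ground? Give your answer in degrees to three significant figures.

74.3°

With up positive and y = 0 at the ground: y(t) = 13.7 + (37.40) t − 0.8100 t². Setting y = 0 and taking the positive root: t = [37.40 + √(37.40² + 2·1.62·13.7)] / 1.62 = (37.40 + 37.99) / 1.62 = 46.54 s.
At impact: v_y = v_y0 − g t = −37.99 m/s; vₓ = 10.70 m/s.
Angle below horizontal: arctan(|v_y|/vₓ) = arctan(37.99/10.70) = 74.27°.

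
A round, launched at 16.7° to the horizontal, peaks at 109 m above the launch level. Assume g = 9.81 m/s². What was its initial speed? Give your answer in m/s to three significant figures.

At the peak v_y = 0, so v_y0 = √(2gH) = √(2 × 9.81 × 109) = 46.24 m/s.
v_y0 = v₀ sin θ ⇒ v₀ = 46.24 / sin 16.7° = 160.9 m/s.

161 m/s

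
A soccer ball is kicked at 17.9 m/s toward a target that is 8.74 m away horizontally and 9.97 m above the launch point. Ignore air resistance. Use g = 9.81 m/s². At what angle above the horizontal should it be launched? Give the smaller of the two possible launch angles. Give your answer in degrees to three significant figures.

58.5°

Trajectory: y = x tanθ − g x² (1 + tan²θ)/(2v₀²). With x = 8.74, y = 9.97, v₀ = 17.9, g = 9.81:
1.169 tan²θ − 8.74 tanθ + (11.14) = 0.
tanθ = [8.74 ± √(8.74² − 4 × 1.169 × (11.14))] / (2 × 1.169) = (8.74 ± 4.928) / 2.339, giving tanθ = 1.630 or 5.844.
θ = 58.47° or 80.29°; the smaller is 58.47°.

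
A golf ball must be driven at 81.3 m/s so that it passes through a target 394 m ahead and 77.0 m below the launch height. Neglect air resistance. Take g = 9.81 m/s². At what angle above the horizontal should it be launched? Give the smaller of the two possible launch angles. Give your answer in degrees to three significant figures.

Trajectory: y = x tanθ − g x² (1 + tan²θ)/(2v₀²). With x = 394, y = −77.0, v₀ = 81.3, g = 9.81:
115.2 tan²θ − 394 tanθ + (38.20) = 0.
tanθ = [394 ± √(394² − 4 × 115.2 × (38.20))] / (2 × 115.2) = (394 ± 371.0) / 230.4, giving tanθ = 0.09987 or 3.320.
θ = 5.703° or 73.24°; the smaller is 5.703°.

5.70°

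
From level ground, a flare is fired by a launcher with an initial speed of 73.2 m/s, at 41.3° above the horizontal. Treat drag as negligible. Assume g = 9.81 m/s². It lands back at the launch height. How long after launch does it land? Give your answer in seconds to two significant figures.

9.8 s

Components: vₓ = 73.20 cos 41.3° = 54.99 m/s, v_y0 = 73.20 sin 41.3° = 48.31 m/s.
It returns to y = 0 when t = 2 v_y0 / g = 2(48.31)/9.81 = 9.850 s.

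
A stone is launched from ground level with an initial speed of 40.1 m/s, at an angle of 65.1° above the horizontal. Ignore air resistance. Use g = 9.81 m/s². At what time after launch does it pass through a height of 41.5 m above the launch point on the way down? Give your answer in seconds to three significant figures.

Components: vₓ = 40.10 cos 65.1° = 16.88 m/s, v_y0 = 40.10 sin 65.1° = 36.37 m/s.
Height y(t) = 36.37 t − 4.905 t² = 41.5 gives 4.905 t² − 36.37 t + 41.5 = 0.
Quadratic formula: t = (36.37 ± √508.73) / 9.81 = (36.37 ± 22.55) / 9.81 → t = 1.409 s or 6.007 s.
The descending-branch root is 6.007 s.

6.01 s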